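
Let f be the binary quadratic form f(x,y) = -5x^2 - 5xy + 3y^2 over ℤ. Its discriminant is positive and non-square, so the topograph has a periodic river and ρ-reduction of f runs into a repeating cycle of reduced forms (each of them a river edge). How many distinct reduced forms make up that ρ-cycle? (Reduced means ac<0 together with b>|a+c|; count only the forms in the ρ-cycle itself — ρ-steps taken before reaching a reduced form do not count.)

D = 85, ⌊√D⌋ = 9
descent: ρ → (3,5,-5)  [lands on river]
river: ρ → (-5,5,3)
river: ρ → (3,7,-3)
river: ρ → (-3,5,5)
river: ρ → (5,5,-3)
river: ρ → (-3,7,3)
ρ-cycle length = 6 (tail of 1 descent step not counted)

6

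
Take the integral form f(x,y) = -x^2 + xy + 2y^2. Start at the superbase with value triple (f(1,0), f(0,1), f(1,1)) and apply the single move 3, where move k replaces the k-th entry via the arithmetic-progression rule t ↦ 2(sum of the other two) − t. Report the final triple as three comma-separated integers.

start (-1,2,2) = (f(1,0),f(0,1),f(1,1))
replace slot 3: 2·((-1)+2) − 2 = 0 → (-1,2,0)

-1,2,0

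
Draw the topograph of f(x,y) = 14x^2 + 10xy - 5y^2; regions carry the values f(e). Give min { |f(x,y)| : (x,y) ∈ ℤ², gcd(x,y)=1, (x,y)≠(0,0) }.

river: ρ → (-5,10,14)
river: ρ → (14,18,-1)
river: ρ → (-1,18,14)
river: ρ → (14,10,-5)
closes: descent 0, river 4
min |a| on river = 1

1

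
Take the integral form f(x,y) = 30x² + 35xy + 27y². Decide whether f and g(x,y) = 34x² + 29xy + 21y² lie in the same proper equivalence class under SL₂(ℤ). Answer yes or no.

D₁ = -2015, D₂ = -2015
f: translate: b→-25 (≡35 mod 60), so (30,35,27)→(30,-25,22)
f: flip: (30,-25,22)→(22,25,30)
f: translate: b→-19 (≡25 mod 44), so (22,25,30)→(22,-19,27)
f: reduced (well bottom): (22,-19,27) with a≤c, −a<b≤a
g: flip: (34,29,21)→(21,-29,34)
g: translate: b→13 (≡-29 mod 42), so (21,-29,34)→(21,13,26)
g: reduced (well bottom): (21,13,26) with a≤c, −a<b≤a
reduced forms (22, -19, 27) vs (21, 13, 26) ⇒ inequivalent

no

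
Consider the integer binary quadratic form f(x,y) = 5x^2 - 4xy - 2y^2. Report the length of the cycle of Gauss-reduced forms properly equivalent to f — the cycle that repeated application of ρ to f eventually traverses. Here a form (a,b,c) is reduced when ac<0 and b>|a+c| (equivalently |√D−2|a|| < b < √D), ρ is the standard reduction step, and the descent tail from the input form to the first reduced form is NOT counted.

D = 56, ⌊√D⌋ = 7
descent: ρ → (-2,4,5)  [lands on river]
river: ρ → (5,6,-1)
river: ρ → (-1,6,5)
river: ρ → (5,4,-2)
ρ-cycle length = 4 (tail of 1 descent step not counted)

4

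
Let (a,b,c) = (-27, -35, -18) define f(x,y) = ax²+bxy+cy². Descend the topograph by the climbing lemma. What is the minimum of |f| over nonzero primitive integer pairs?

translate: b→-19 (≡35 mod 54), so (27,35,18)→(27,-19,10)
flip: (27,-19,10)→(10,19,27)
translate: b→-1 (≡19 mod 20), so (10,19,27)→(10,-1,18)
reduced (well bottom): (10,-1,18) with a≤c, −a<b≤a
well minimum |f| = |-10| = 10 (negative-definite)

10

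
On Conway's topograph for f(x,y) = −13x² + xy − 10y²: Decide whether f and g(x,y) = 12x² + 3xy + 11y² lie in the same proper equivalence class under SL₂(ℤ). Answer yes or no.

D₁ = -519, D₂ = -519
f is negative-definite; reduce −f:
−f: flip: (13,-1,10)→(10,1,13)
−f: reduced (well bottom): (10,1,13) with a≤c, −a<b≤a
flip sign back: reduced form of f is (-10,-1,-13)
g: flip: (12,3,11)→(11,-3,12)
g: reduced (well bottom): (11,-3,12) with a≤c, −a<b≤a
reduced forms (-10, -1, -13) vs (11, -3, 12) ⇒ inequivalent

no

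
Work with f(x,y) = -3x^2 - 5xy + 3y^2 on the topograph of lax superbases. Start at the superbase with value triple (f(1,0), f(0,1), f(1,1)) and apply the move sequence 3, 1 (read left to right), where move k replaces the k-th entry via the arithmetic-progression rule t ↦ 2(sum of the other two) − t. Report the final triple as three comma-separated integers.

start (-3,3,-5) = (f(1,0),f(0,1),f(1,1))
replace slot 3: 2·((-3)+3) − (-5) = 5 → (-3,3,5)
replace slot 1: 2·(3+5) − (-3) = 19 → (19,3,5)

19,3,5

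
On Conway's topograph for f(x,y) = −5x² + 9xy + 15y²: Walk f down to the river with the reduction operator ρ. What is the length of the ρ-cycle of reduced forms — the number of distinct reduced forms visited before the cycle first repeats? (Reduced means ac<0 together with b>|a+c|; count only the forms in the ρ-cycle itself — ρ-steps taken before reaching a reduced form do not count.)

D = 381, ⌊√D⌋ = 19
descent: ρ → (15,-9,-5)
descent: ρ → (-5,19,1)  [lands on river]
river: ρ → (1,19,-5)
river: ρ → (-5,11,13)
river: ρ → (13,15,-3)
river: ρ → (-3,15,13)
river: ρ → (13,11,-5)
ρ-cycle length = 6 (tail of 2 descent steps not counted)

6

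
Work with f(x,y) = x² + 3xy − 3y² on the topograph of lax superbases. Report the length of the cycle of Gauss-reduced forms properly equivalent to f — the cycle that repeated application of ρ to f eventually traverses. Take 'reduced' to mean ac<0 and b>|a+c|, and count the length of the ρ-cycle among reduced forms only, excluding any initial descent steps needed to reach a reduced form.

D = 21, ⌊√D⌋ = 4
river: ρ → (-3,3,1)
river: ρ → (1,3,-3)
ρ-cycle length = 2 (tail of 0 descent steps not counted)

2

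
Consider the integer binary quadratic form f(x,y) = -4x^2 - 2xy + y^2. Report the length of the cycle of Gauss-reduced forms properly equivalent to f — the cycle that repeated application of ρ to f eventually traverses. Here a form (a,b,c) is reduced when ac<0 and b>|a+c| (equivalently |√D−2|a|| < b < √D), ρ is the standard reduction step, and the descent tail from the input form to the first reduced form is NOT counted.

D = 20, ⌊√D⌋ = 4
descent: ρ → (1,4,-1)  [lands on river]
river: ρ → (-1,4,1)
ρ-cycle length = 2 (tail of 1 descent step not counted)

2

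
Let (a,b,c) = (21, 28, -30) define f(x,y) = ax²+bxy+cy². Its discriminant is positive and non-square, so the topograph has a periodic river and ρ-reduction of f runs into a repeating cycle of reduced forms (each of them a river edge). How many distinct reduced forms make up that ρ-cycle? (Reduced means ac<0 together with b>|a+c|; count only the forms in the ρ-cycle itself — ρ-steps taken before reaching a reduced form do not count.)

D = 3304, ⌊√D⌋ = 57
river: ρ → (-30,32,19)
river: ρ → (19,44,-18)
river: ρ → (-18,28,35)
river: ρ → (35,42,-11)
river: ρ → (-11,46,27)
river: ρ → (27,8,-30)
river: ρ → (-30,52,5)
river: ρ → (5,48,-50)
river: ρ → (-50,52,3)
river: ρ → (3,56,-14)
river: ρ → (-14,56,3)
river: ρ → (3,52,-50)
river: ρ → (-50,48,5)
river: ρ → (5,52,-30)
river: ρ → (-30,8,27)
river: ρ → (27,46,-11)
river: ρ → (-11,42,35)
river: ρ → (35,28,-18)
river: ρ → (-18,44,19)
river: ρ → (19,32,-30)
river: ρ → (-30,28,21)
river: ρ → (21,56,-2)
river: ρ → (-2,56,21)
river: ρ → (21,28,-30)
ρ-cycle length = 24 (tail of 0 descent steps not counted)

24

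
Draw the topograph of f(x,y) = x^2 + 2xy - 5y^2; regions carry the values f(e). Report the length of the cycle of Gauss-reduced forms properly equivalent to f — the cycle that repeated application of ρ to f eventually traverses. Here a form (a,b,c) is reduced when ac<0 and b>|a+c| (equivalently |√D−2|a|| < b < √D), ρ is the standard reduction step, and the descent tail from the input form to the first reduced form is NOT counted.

D = 24, ⌊√D⌋ = 4
descent: ρ → (-5,-2,1)
descent: ρ → (1,4,-2)  [lands on river]
river: ρ → (-2,4,1)
ρ-cycle length = 2 (tail of 2 descent steps not counted)

2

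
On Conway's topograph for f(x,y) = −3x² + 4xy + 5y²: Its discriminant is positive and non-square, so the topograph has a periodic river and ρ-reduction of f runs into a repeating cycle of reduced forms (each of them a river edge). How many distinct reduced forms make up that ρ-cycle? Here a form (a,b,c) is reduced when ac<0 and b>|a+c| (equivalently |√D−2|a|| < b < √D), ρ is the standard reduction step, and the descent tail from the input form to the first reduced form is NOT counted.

D = 76, ⌊√D⌋ = 8
river: ρ → (5,6,-2)
river: ρ → (-2,6,5)
river: ρ → (5,4,-3)
river: ρ → (-3,8,1)
river: ρ → (1,8,-3)
river: ρ → (-3,4,5)
ρ-cycle length = 6 (tail of 0 descent steps not counted)

6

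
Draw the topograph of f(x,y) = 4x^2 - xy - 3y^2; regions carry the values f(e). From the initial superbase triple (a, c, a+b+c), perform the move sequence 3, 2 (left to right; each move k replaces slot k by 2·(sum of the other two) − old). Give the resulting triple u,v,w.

start (4,-3,0) = (f(1,0),f(0,1),f(1,1))
replace slot 3: 2·(4+(-3)) − 0 = 2 → (4,-3,2)
replace slot 2: 2·(4+2) − (-3) = 15 → (4,15,2)

4,15,2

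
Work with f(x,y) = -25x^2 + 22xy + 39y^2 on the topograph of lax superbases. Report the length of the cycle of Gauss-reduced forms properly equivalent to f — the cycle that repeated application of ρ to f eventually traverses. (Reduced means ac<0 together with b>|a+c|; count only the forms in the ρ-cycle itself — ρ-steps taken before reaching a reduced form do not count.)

D = 4384, ⌊√D⌋ = 66
river: ρ → (39,56,-8)
river: ρ → (-8,56,39)
river: ρ → (39,22,-25)
river: ρ → (-25,28,36)
river: ρ → (36,44,-17)
river: ρ → (-17,58,15)
river: ρ → (15,62,-9)
river: ρ → (-9,64,8)
river: ρ → (8,64,-9)
river: ρ → (-9,62,15)
river: ρ → (15,58,-17)
river: ρ → (-17,44,36)
river: ρ → (36,28,-25)
river: ρ → (-25,22,39)
ρ-cycle length = 14 (tail of 0 descent steps not counted)

14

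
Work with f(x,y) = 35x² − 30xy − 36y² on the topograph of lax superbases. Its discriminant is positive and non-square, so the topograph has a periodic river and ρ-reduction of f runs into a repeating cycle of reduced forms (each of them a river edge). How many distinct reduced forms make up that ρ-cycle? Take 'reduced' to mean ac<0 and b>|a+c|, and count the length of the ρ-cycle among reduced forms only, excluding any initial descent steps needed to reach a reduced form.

D = 5940, ⌊√D⌋ = 77
descent: ρ → (-36,30,35)  [lands on river]
river: ρ → (35,40,-31)
river: ρ → (-31,22,44)
river: ρ → (44,66,-9)
river: ρ → (-9,60,65)
river: ρ → (65,70,-4)
river: ρ → (-4,74,29)
river: ρ → (29,42,-36)
ρ-cycle length = 8 (tail of 1 descent step not counted)

8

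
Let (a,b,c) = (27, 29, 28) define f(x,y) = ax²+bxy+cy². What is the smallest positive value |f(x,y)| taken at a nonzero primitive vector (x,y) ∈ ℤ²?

translate: b→-25 (≡29 mod 54), so (27,29,28)→(27,-25,26)
flip: (27,-25,26)→(26,25,27)
reduced (well bottom): (26,25,27) with a≤c, −a<b≤a
well minimum = a = 26

26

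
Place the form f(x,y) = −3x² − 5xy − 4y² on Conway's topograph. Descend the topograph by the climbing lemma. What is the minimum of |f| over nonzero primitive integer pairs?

translate: b→-1 (≡5 mod 6), so (3,5,4)→(3,-1,2)
flip: (3,-1,2)→(2,1,3)
reduced (well bottom): (2,1,3) with a≤c, −a<b≤a
well minimum |f| = |-2| = 2 (negative-definite)

2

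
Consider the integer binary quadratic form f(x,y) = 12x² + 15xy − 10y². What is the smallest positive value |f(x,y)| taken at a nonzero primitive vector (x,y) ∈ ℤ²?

river: ρ → (-10,25,2)
river: ρ → (2,23,-22)
river: ρ → (-22,21,3)
river: ρ → (3,21,-22)
river: ρ → (-22,23,2)
river: ρ → (2,25,-10)
river: ρ → (-10,15,12)
river: ρ → (12,9,-13)
river: ρ → (-13,17,8)
river: ρ → (8,15,-15)
river: ρ → (-15,15,8)
river: ρ → (8,17,-13)
river: ρ → (-13,9,12)
river: ρ → (12,15,-10)
closes: descent 0, river 14
min |a| on river = 2

2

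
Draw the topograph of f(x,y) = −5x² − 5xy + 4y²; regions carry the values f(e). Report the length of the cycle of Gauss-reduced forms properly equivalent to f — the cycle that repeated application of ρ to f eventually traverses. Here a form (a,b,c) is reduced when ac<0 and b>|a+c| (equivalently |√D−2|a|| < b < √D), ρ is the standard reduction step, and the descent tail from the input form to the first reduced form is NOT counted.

D = 105, ⌊√D⌋ = 10
descent: ρ → (4,5,-5)  [lands on river]
river: ρ → (-5,5,4)
river: ρ → (4,3,-6)
river: ρ → (-6,9,1)
river: ρ → (1,9,-6)
river: ρ → (-6,3,4)
ρ-cycle length = 6 (tail of 1 descent step not counted)

6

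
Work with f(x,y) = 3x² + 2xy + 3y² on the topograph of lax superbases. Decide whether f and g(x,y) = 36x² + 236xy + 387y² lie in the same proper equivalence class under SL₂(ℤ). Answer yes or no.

D₁ = -32, D₂ = -32
f: reduced (well bottom): (3,2,3) with a≤c, −a<b≤a
g: translate: b→20 (≡236 mod 72), so (36,236,387)→(36,20,3)
g: flip: (36,20,3)→(3,-20,36)
g: translate: b→-2 (≡-20 mod 6), so (3,-20,36)→(3,-2,3)
g: flip: (3,-2,3)→(3,2,3)
g: reduced (well bottom): (3,2,3) with a≤c, −a<b≤a
reduced forms (3, 2, 3) vs (3, 2, 3) ⇒ equivalent

yes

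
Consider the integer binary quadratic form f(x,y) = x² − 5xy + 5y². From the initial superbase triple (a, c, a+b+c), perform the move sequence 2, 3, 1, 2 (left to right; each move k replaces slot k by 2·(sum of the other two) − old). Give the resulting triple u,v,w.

start (1,5,1) = (f(1,0),f(0,1),f(1,1))
replace slot 2: 2·(1+1) − 5 = -1 → (1,-1,1)
replace slot 3: 2·(1+(-1)) − 1 = -1 → (1,-1,-1)
replace slot 1: 2·((-1)+(-1)) − 1 = -5 → (-5,-1,-1)
replace slot 2: 2·((-5)+(-1)) − (-1) = -11 → (-5,-11,-1)

-5,-11,-1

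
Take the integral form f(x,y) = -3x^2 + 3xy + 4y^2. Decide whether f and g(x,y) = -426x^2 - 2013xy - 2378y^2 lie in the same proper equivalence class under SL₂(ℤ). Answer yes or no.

D₁ = 57, D₂ = 57
river cycle of f (length 6): (4, 5, -2), (-2, 7, 1), (1, 7, -2), (-2, 5, 4), (4, 3, -3), (-3, 3, 4)
river cycle of g (length 6): (-3, 3, 4), (4, 5, -2), (-2, 7, 1), (1, 7, -2), (-2, 5, 4), (4, 3, -3)
cycles coincide ⇒ equivalent

yes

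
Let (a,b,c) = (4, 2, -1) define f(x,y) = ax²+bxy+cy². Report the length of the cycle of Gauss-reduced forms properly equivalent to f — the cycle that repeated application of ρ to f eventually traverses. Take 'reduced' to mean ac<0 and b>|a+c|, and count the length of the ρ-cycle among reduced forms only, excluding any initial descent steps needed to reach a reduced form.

D = 20, ⌊√D⌋ = 4
descent: ρ → (-1,4,1)  [lands on river]
river: ρ → (1,4,-1)
ρ-cycle length = 2 (tail of 1 descent step not counted)

2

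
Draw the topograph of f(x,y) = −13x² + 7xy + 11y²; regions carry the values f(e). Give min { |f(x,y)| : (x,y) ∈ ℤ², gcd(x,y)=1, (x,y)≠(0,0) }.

river: ρ → (11,15,-9)
river: ρ → (-9,21,5)
river: ρ → (5,19,-13)
river: ρ → (-13,7,11)
closes: descent 0, river 4
min |a| on river = 5

5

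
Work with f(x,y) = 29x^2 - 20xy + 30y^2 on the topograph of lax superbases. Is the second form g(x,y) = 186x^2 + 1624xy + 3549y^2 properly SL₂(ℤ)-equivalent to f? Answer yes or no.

D₁ = -3080, D₂ = -3080
f: reduced (well bottom): (29,-20,30) with a≤c, −a<b≤a
g: translate: b→136 (≡1624 mod 372), so (186,1624,3549)→(186,136,29)
g: flip: (186,136,29)→(29,-136,186)
g: translate: b→-20 (≡-136 mod 58), so (29,-136,186)→(29,-20,30)
g: reduced (well bottom): (29,-20,30) with a≤c, −a<b≤a
reduced forms (29, -20, 30) vs (29, -20, 30) ⇒ equivalent

yes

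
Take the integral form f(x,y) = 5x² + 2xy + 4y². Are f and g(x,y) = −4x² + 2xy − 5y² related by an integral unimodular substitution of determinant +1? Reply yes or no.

D₁ = -76, D₂ = -76
f: flip: (5,2,4)→(4,-2,5)
f: reduced (well bottom): (4,-2,5) with a≤c, −a<b≤a
g is negative-definite; reduce −g:
−g: reduced (well bottom): (4,-2,5) with a≤c, −a<b≤a
flip sign back: reduced form of g is (-4,2,-5)
reduced forms (4, -2, 5) vs (-4, 2, -5) ⇒ inequivalent

no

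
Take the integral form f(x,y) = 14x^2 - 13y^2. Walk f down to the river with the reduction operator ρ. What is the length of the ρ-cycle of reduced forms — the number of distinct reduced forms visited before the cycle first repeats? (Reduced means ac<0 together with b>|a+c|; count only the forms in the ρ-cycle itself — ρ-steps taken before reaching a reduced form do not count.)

D = 728, ⌊√D⌋ = 26
descent: ρ → (-13,26,1)  [lands on river]
river: ρ → (1,26,-13)
ρ-cycle length = 2 (tail of 1 descent step not counted)

2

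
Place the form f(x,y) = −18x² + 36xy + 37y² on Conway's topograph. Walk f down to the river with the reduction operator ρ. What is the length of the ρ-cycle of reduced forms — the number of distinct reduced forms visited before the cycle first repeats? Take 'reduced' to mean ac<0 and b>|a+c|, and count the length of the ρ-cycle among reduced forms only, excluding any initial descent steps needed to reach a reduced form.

D = 3960, ⌊√D⌋ = 62
river: ρ → (37,38,-17)
river: ρ → (-17,30,45)
river: ρ → (45,60,-2)
river: ρ → (-2,60,45)
river: ρ → (45,30,-17)
river: ρ → (-17,38,37)
river: ρ → (37,36,-18)
river: ρ → (-18,36,37)
ρ-cycle length = 8 (tail of 0 descent steps not counted)

8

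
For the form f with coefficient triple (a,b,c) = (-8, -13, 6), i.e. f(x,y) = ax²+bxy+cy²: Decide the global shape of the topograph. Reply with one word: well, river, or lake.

D = b²−4ac = (-13)² − 4·(-8)·6 = 361
D = 19² is a perfect square ⇒ form factors over ℤ ⇒ lakes

lake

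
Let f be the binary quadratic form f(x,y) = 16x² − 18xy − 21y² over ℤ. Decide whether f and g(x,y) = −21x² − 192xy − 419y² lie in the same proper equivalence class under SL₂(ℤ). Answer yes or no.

D₁ = 1668, D₂ = 1668
river cycle of f (length 18): (-21, 18, 16), (16, 14, -23), (-23, 32, 7), (7, 38, -8), (-8, 26, 31), (31, 36, -3), (-3, 36, 31), (31, 26, -8), (-8, 38, 7), (7, 32, -23), … (8 more)
river cycle of g (length 18): (-21, 18, 16), (16, 14, -23), (-23, 32, 7), (7, 38, -8), (-8, 26, 31), (31, 36, -3), (-3, 36, 31), (31, 26, -8), (-8, 38, 7), (7, 32, -23), … (8 more)
cycles coincide ⇒ equivalent

yes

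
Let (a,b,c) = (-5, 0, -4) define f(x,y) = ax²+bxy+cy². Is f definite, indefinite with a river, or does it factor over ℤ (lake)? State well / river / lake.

D = b²−4ac = 0² − 4·(-5)·(-4) = -80
D < 0 ⇒ definite ⇒ every region one sign ⇒ single well

well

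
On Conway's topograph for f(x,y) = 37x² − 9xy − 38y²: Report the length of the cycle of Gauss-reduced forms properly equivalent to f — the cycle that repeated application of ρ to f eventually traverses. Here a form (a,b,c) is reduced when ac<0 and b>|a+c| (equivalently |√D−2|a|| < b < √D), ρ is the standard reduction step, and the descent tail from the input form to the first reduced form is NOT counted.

D = 5705, ⌊√D⌋ = 75
descent: ρ → (-38,9,37)  [lands on river]
river: ρ → (37,65,-10)
river: ρ → (-10,75,2)
river: ρ → (2,73,-47)
river: ρ → (-47,21,28)
river: ρ → (28,35,-40)
river: ρ → (-40,45,23)
river: ρ → (23,47,-38)
river: ρ → (-38,29,32)
river: ρ → (32,35,-35)
river: ρ → (-35,35,32)
river: ρ → (32,29,-38)
river: ρ → (-38,47,23)
river: ρ → (23,45,-40)
river: ρ → (-40,35,28)
river: ρ → (28,21,-47)
river: ρ → (-47,73,2)
river: ρ → (2,75,-10)
river: ρ → (-10,65,37)
river: ρ → (37,9,-38)
river: ρ → (-38,67,8)
river: ρ → (8,61,-62)
river: ρ → (-62,63,7)
river: ρ → (7,63,-62)
river: ρ → (-62,61,8)
river: ρ → (8,67,-38)
ρ-cycle length = 26 (tail of 1 descent step not counted)

26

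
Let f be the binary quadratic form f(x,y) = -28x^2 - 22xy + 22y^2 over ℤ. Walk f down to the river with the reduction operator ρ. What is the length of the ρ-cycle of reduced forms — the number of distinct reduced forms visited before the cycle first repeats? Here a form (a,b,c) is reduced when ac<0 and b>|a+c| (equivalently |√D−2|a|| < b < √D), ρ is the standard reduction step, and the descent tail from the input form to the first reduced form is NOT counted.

D = 2948, ⌊√D⌋ = 54
descent: ρ → (22,22,-28)  [lands on river]
river: ρ → (-28,34,16)
river: ρ → (16,30,-32)
river: ρ → (-32,34,14)
river: ρ → (14,50,-8)
river: ρ → (-8,46,26)
river: ρ → (26,6,-28)
river: ρ → (-28,50,4)
river: ρ → (4,54,-2)
river: ρ → (-2,54,4)
river: ρ → (4,50,-28)
river: ρ → (-28,6,26)
river: ρ → (26,46,-8)
river: ρ → (-8,50,14)
river: ρ → (14,34,-32)
river: ρ → (-32,30,16)
river: ρ → (16,34,-28)
river: ρ → (-28,22,22)
ρ-cycle length = 18 (tail of 1 descent step not counted)

18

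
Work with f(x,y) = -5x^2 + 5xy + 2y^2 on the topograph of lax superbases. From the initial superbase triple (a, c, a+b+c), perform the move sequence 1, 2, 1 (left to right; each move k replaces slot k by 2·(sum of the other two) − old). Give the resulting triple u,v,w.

start (-5,2,2) = (f(1,0),f(0,1),f(1,1))
replace slot 1: 2·(2+2) − (-5) = 13 → (13,2,2)
replace slot 2: 2·(13+2) − 2 = 28 → (13,28,2)
replace slot 1: 2·(28+2) − 13 = 47 → (47,28,2)

47,28,2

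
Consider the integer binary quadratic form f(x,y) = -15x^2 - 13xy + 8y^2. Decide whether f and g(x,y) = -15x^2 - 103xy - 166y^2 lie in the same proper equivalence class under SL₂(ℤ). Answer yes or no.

D₁ = 649, D₂ = 649
river cycle of f (length 34): (8, 13, -15), (-15, 17, 6), (6, 19, -12), (-12, 5, 13), (13, 21, -4), (-4, 19, 18), (18, 17, -5), (-5, 23, 6), (6, 25, -1), (-1, 25, 6), … (24 more)
river cycle of g (length 34): (-15, 17, 6), (6, 19, -12), (-12, 5, 13), (13, 21, -4), (-4, 19, 18), (18, 17, -5), (-5, 23, 6), (6, 25, -1), (-1, 25, 6), (6, 23, -5), … (24 more)
cycles coincide ⇒ equivalent

yes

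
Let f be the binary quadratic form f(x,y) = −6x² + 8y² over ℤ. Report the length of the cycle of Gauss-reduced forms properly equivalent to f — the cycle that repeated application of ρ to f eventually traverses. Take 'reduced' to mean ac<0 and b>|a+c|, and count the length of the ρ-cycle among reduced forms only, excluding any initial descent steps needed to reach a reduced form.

D = 192, ⌊√D⌋ = 13
descent: ρ → (8,0,-6)
descent: ρ → (-6,12,2)  [lands on river]
river: ρ → (2,12,-6)
ρ-cycle length = 2 (tail of 2 descent steps not counted)

2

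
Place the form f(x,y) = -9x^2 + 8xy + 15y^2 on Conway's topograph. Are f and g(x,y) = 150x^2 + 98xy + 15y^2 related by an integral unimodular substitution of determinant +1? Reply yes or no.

D₁ = 604, D₂ = 604
river cycle of f (length 20): (15, 22, -2), (-2, 22, 15), (15, 8, -9), (-9, 10, 14), (14, 18, -5), (-5, 22, 6), (6, 14, -17), (-17, 20, 3), (3, 22, -10), (-10, 18, 7), … (10 more)
river cycle of g (length 20): (15, 22, -2), (-2, 22, 15), (15, 8, -9), (-9, 10, 14), (14, 18, -5), (-5, 22, 6), (6, 14, -17), (-17, 20, 3), (3, 22, -10), (-10, 18, 7), … (10 more)
cycles coincide ⇒ equivalent

yes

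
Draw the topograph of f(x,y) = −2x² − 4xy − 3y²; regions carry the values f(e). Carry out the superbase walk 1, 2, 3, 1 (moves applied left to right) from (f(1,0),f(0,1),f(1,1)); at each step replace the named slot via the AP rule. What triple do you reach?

start (-2,-3,-9) = (f(1,0),f(0,1),f(1,1))
replace slot 1: 2·((-3)+(-9)) − (-2) = -22 → (-22,-3,-9)
replace slot 2: 2·((-22)+(-9)) − (-3) = -59 → (-22,-59,-9)
replace slot 3: 2·((-22)+(-59)) − (-9) = -153 → (-22,-59,-153)
replace slot 1: 2·((-59)+(-153)) − (-22) = -402 → (-402,-59,-153)

-402,-59,-153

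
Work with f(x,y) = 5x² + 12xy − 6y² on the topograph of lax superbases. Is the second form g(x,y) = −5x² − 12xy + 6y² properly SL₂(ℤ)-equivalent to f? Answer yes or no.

D₁ = 264, D₂ = 264
river cycle of f (length 6): (-6, 12, 5), (5, 8, -10), (-10, 12, 3), (3, 12, -10), (-10, 8, 5), (5, 12, -6)
river cycle of g (length 6): (6, 12, -5), (-5, 8, 10), (10, 12, -3), (-3, 12, 10), (10, 8, -5), (-5, 12, 6)
cycles differ ⇒ inequivalent

no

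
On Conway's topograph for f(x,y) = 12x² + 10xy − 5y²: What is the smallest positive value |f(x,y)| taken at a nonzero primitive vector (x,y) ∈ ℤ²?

river: ρ → (-5,10,12)
river: ρ → (12,14,-3)
river: ρ → (-3,16,7)
river: ρ → (7,12,-7)
river: ρ → (-7,16,3)
river: ρ → (3,14,-12)
river: ρ → (-12,10,5)
river: ρ → (5,10,-12)
river: ρ → (-12,14,3)
river: ρ → (3,16,-7)
river: ρ → (-7,12,7)
river: ρ → (7,16,-3)
river: ρ → (-3,14,12)
river: ρ → (12,10,-5)
closes: descent 0, river 14
min |a| on river = 3

3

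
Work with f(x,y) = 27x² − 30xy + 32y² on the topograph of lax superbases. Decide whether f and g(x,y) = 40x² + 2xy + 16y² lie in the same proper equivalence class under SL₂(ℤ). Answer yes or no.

D₁ = -2556, D₂ = -2556
f: translate: b→24 (≡-30 mod 54), so (27,-30,32)→(27,24,29)
f: reduced (well bottom): (27,24,29) with a≤c, −a<b≤a
g: flip: (40,2,16)→(16,-2,40)
g: reduced (well bottom): (16,-2,40) with a≤c, −a<b≤a
reduced forms (27, 24, 29) vs (16, -2, 40) ⇒ inequivalent

no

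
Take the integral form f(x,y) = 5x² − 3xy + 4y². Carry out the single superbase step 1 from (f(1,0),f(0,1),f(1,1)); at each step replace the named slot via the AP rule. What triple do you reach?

start (5,4,6) = (f(1,0),f(0,1),f(1,1))
replace slot 1: 2·(4+6) − 5 = 15 → (15,4,6)

15,4,6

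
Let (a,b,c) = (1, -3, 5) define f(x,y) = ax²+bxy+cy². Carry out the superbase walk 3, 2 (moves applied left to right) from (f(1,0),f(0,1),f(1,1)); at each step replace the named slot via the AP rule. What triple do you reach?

start (1,5,3) = (f(1,0),f(0,1),f(1,1))
replace slot 3: 2·(1+5) − 3 = 9 → (1,5,9)
replace slot 2: 2·(1+9) − 5 = 15 → (1,15,9)

1,15,9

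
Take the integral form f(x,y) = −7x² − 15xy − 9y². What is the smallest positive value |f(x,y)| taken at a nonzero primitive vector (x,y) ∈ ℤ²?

translate: b→1 (≡15 mod 14), so (7,15,9)→(7,1,1)
flip: (7,1,1)→(1,-1,7)
translate: b→1 (≡-1 mod 2), so (1,-1,7)→(1,1,7)
reduced (well bottom): (1,1,7) with a≤c, −a<b≤a
well minimum |f| = |-1| = 1 (negative-definite)

1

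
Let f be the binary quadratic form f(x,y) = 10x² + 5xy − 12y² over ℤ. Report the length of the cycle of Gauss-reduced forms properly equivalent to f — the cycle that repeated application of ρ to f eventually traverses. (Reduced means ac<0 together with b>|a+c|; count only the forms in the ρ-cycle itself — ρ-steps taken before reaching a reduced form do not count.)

D = 505, ⌊√D⌋ = 22
river: ρ → (-12,19,3)
river: ρ → (3,17,-18)
river: ρ → (-18,19,2)
river: ρ → (2,21,-8)
river: ρ → (-8,11,12)
river: ρ → (12,13,-7)
river: ρ → (-7,15,10)
river: ρ → (10,5,-12)
ρ-cycle length = 8 (tail of 0 descent steps not counted)

8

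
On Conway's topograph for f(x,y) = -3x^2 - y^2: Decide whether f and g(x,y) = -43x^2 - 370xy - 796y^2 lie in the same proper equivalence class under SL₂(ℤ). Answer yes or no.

D₁ = -12, D₂ = -12
f is negative-definite; reduce −f:
−f: flip: (3,0,1)→(1,0,3)
−f: reduced (well bottom): (1,0,3) with a≤c, −a<b≤a
flip sign back: reduced form of f is (-1,0,-3)
g is negative-definite; reduce −g:
−g: translate: b→26 (≡370 mod 86), so (43,370,796)→(43,26,4)
−g: flip: (43,26,4)→(4,-26,43)
−g: translate: b→-2 (≡-26 mod 8), so (4,-26,43)→(4,-2,1)
−g: flip: (4,-2,1)→(1,2,4)
−g: translate: b→0 (≡2 mod 2), so (1,2,4)→(1,0,3)
−g: reduced (well bottom): (1,0,3) with a≤c, −a<b≤a
flip sign back: reduced form of g is (-1,0,-3)
reduced forms (-1, 0, -3) vs (-1, 0, -3) ⇒ equivalent

yes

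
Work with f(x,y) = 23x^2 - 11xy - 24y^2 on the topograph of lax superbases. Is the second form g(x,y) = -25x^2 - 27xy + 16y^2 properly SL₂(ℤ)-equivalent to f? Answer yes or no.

D₁ = 2329, D₂ = 2329
river cycle of f (length 32): (-24, 11, 23), (23, 35, -12), (-12, 37, 20), (20, 43, -6), (-6, 41, 27), (27, 13, -20), (-20, 27, 20), (20, 13, -27), (-27, 41, 6), (6, 43, -20), … (22 more)
river cycle of g (length 32): (16, 27, -25), (-25, 23, 18), (18, 13, -30), (-30, 47, 1), (1, 47, -30), (-30, 13, 18), (18, 23, -25), (-25, 27, 16), (16, 37, -15), (-15, 23, 30), … (22 more)
cycles differ ⇒ inequivalent

no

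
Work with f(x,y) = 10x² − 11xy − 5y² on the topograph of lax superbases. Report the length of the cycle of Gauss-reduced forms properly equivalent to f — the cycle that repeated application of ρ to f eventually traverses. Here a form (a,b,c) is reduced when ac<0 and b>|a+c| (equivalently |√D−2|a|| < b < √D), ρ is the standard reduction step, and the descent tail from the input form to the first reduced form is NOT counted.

D = 321, ⌊√D⌋ = 17
descent: ρ → (-5,11,10)  [lands on river]
river: ρ → (10,9,-6)
river: ρ → (-6,15,4)
river: ρ → (4,17,-2)
river: ρ → (-2,15,12)
river: ρ → (12,9,-5)
ρ-cycle length = 6 (tail of 1 descent step not counted)

6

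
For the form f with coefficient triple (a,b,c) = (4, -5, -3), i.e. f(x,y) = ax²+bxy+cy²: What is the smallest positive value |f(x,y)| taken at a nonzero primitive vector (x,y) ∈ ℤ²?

descent: ρ → (-3,5,4)  [lands on river]
river: ρ → (4,3,-4)
river: ρ → (-4,5,3)
river: ρ → (3,7,-2)
river: ρ → (-2,5,6)
river: ρ → (6,7,-1)
river: ρ → (-1,7,6)
river: ρ → (6,5,-2)
river: ρ → (-2,7,3)
river: ρ → (3,5,-4)
river: ρ → (-4,3,4)
river: ρ → (4,5,-3)
river: ρ → (-3,7,2)
river: ρ → (2,5,-6)
river: ρ → (-6,7,1)
river: ρ → (1,7,-6)
river: ρ → (-6,5,2)
river: ρ → (2,7,-3)
closes: descent 1, river 18
min |a| on river = 1

1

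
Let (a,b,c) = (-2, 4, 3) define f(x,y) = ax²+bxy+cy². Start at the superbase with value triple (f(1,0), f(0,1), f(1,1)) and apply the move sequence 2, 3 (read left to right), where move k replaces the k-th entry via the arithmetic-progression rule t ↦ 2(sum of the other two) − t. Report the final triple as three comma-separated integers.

start (-2,3,5) = (f(1,0),f(0,1),f(1,1))
replace slot 2: 2·((-2)+5) − 3 = 3 → (-2,3,5)
replace slot 3: 2·((-2)+3) − 5 = -3 → (-2,3,-3)

-2,3,-3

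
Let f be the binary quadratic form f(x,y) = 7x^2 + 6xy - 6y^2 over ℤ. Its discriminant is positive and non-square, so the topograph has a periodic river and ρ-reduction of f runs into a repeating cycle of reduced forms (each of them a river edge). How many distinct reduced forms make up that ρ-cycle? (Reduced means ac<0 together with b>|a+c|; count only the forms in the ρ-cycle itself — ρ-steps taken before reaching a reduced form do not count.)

D = 204, ⌊√D⌋ = 14
river: ρ → (-6,6,7)
river: ρ → (7,8,-5)
river: ρ → (-5,12,3)
river: ρ → (3,12,-5)
river: ρ → (-5,8,7)
river: ρ → (7,6,-6)
ρ-cycle length = 6 (tail of 0 descent steps not counted)

6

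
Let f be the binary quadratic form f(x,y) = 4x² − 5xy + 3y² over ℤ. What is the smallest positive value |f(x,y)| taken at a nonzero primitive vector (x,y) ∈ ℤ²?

translate: b→3 (≡-5 mod 8), so (4,-5,3)→(4,3,2)
flip: (4,3,2)→(2,-3,4)
translate: b→1 (≡-3 mod 4), so (2,-3,4)→(2,1,3)
reduced (well bottom): (2,1,3) with a≤c, −a<b≤a
well minimum = a = 2

2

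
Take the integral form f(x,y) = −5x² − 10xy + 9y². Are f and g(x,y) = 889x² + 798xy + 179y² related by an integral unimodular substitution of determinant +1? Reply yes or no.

D₁ = 280, D₂ = 280
river cycle of f (length 6): (9, 10, -5), (-5, 10, 9), (9, 8, -6), (-6, 16, 1), (1, 16, -6), (-6, 8, 9)
river cycle of g (length 6): (9, 10, -5), (-5, 10, 9), (9, 8, -6), (-6, 16, 1), (1, 16, -6), (-6, 8, 9)
cycles coincide ⇒ equivalent

yes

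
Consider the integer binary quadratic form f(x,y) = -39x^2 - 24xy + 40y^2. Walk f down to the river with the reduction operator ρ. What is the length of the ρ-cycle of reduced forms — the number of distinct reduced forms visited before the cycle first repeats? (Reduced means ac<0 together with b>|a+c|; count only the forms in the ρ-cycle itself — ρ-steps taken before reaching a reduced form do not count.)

D = 6816, ⌊√D⌋ = 82
descent: ρ → (40,24,-39)  [lands on river]
river: ρ → (-39,54,25)
river: ρ → (25,46,-47)
river: ρ → (-47,48,24)
river: ρ → (24,48,-47)
river: ρ → (-47,46,25)
river: ρ → (25,54,-39)
river: ρ → (-39,24,40)
river: ρ → (40,56,-23)
river: ρ → (-23,82,1)
river: ρ → (1,82,-23)
river: ρ → (-23,56,40)
ρ-cycle length = 12 (tail of 1 descent step not counted)

12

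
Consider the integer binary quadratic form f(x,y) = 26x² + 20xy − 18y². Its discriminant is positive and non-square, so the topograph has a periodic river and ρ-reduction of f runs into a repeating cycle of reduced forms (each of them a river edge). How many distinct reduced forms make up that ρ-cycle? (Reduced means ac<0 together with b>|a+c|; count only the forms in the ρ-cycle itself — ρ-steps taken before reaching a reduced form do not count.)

D = 2272, ⌊√D⌋ = 47
river: ρ → (-18,16,28)
river: ρ → (28,40,-6)
river: ρ → (-6,44,14)
river: ρ → (14,40,-12)
river: ρ → (-12,32,26)
river: ρ → (26,20,-18)
ρ-cycle length = 6 (tail of 0 descent steps not counted)

6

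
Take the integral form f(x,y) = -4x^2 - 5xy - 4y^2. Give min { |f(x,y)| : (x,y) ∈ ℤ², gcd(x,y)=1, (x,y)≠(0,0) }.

translate: b→-3 (≡5 mod 8), so (4,5,4)→(4,-3,3)
flip: (4,-3,3)→(3,3,4)
reduced (well bottom): (3,3,4) with a≤c, −a<b≤a
well minimum |f| = |-3| = 3 (negative-definite)

3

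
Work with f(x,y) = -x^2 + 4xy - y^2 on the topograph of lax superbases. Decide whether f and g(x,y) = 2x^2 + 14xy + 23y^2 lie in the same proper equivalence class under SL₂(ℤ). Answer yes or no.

D₁ = 12, D₂ = 12
river cycle of f (length 2): (-1, 2, 2), (2, 2, -1)
river cycle of g (length 2): (2, 2, -1), (-1, 2, 2)
cycles coincide ⇒ equivalent

yes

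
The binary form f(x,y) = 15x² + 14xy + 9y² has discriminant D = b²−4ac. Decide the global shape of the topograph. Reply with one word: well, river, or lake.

D = b²−4ac = 14² − 4·15·9 = -344
D < 0 ⇒ definite ⇒ every region one sign ⇒ single well

well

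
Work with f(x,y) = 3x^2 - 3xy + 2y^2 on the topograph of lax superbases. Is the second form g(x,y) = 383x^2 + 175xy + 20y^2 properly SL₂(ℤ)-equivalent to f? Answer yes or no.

D₁ = -15, D₂ = -15
f: translate: b→3 (≡-3 mod 6), so (3,-3,2)→(3,3,2)
f: flip: (3,3,2)→(2,-3,3)
f: translate: b→1 (≡-3 mod 4), so (2,-3,3)→(2,1,2)
f: reduced (well bottom): (2,1,2) with a≤c, −a<b≤a
g: flip: (383,175,20)→(20,-175,383)
g: translate: b→-15 (≡-175 mod 40), so (20,-175,383)→(20,-15,3)
g: flip: (20,-15,3)→(3,15,20)
g: translate: b→3 (≡15 mod 6), so (3,15,20)→(3,3,2)
g: flip: (3,3,2)→(2,-3,3)
g: translate: b→1 (≡-3 mod 4), so (2,-3,3)→(2,1,2)
g: reduced (well bottom): (2,1,2) with a≤c, −a<b≤a
reduced forms (2, 1, 2) vs (2, 1, 2) ⇒ equivalent

yes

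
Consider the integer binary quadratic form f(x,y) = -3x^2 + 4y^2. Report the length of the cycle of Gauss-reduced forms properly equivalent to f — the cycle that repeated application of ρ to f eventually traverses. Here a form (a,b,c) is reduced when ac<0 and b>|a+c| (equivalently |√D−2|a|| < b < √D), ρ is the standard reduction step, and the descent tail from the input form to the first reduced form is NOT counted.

D = 48, ⌊√D⌋ = 6
descent: ρ → (4,0,-3)
descent: ρ → (-3,6,1)  [lands on river]
river: ρ → (1,6,-3)
ρ-cycle length = 2 (tail of 2 descent steps not counted)

2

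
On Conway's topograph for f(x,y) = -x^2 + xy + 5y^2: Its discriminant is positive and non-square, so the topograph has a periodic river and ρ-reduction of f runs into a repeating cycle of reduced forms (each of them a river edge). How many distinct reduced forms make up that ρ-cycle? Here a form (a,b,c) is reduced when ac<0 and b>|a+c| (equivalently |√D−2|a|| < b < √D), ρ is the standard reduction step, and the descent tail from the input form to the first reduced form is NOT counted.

D = 21, ⌊√D⌋ = 4
descent: ρ → (5,-1,-1)
descent: ρ → (-1,3,3)  [lands on river]
river: ρ → (3,3,-1)
ρ-cycle length = 2 (tail of 2 descent steps not counted)

2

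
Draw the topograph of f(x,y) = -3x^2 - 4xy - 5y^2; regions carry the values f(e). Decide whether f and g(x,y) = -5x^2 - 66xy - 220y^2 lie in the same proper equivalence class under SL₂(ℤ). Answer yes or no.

D₁ = -44, D₂ = -44
f is negative-definite; reduce −f:
−f: translate: b→-2 (≡4 mod 6), so (3,4,5)→(3,-2,4)
−f: reduced (well bottom): (3,-2,4) with a≤c, −a<b≤a
flip sign back: reduced form of f is (-3,2,-4)
g is negative-definite; reduce −g:
−g: translate: b→-4 (≡66 mod 10), so (5,66,220)→(5,-4,3)
−g: flip: (5,-4,3)→(3,4,5)
−g: translate: b→-2 (≡4 mod 6), so (3,4,5)→(3,-2,4)
−g: reduced (well bottom): (3,-2,4) with a≤c, −a<b≤a
flip sign back: reduced form of g is (-3,2,-4)
reduced forms (-3, 2, -4) vs (-3, 2, -4) ⇒ equivalent

yes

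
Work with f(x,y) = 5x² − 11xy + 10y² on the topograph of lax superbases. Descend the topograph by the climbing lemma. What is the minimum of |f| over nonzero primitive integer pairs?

translate: b→-1 (≡-11 mod 10), so (5,-11,10)→(5,-1,4)
flip: (5,-1,4)→(4,1,5)
reduced (well bottom): (4,1,5) with a≤c, −a<b≤a
well minimum = a = 4

4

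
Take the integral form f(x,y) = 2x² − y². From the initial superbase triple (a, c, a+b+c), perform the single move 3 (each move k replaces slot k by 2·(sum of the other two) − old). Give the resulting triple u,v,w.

start (2,-1,1) = (f(1,0),f(0,1),f(1,1))
replace slot 3: 2·(2+(-1)) − 1 = 1 → (2,-1,1)

2,-1,1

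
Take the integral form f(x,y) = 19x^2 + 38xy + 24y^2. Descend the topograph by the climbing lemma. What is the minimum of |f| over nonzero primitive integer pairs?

translate: b→0 (≡38 mod 38), so (19,38,24)→(19,0,5)
flip: (19,0,5)→(5,0,19)
reduced (well bottom): (5,0,19) with a≤c, −a<b≤a
well minimum = a = 5

5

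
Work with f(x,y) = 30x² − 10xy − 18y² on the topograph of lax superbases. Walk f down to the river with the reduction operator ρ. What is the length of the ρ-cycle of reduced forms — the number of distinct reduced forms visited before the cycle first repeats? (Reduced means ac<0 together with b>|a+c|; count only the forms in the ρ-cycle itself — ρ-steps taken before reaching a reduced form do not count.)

D = 2260, ⌊√D⌋ = 47
descent: ρ → (-18,46,2)  [lands on river]
river: ρ → (2,46,-18)
river: ρ → (-18,26,22)
river: ρ → (22,18,-22)
river: ρ → (-22,26,18)
river: ρ → (18,46,-2)
river: ρ → (-2,46,18)
river: ρ → (18,26,-22)
river: ρ → (-22,18,22)
river: ρ → (22,26,-18)
ρ-cycle length = 10 (tail of 1 descent step not counted)

10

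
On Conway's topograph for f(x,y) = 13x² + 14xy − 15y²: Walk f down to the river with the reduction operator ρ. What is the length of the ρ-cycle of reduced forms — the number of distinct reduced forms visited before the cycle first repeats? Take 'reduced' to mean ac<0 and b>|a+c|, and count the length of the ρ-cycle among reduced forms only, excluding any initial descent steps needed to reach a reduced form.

D = 976, ⌊√D⌋ = 31
river: ρ → (-15,16,12)
river: ρ → (12,8,-19)
river: ρ → (-19,30,1)
river: ρ → (1,30,-19)
river: ρ → (-19,8,12)
river: ρ → (12,16,-15)
river: ρ → (-15,14,13)
river: ρ → (13,12,-16)
river: ρ → (-16,20,9)
river: ρ → (9,16,-20)
river: ρ → (-20,24,5)
river: ρ → (5,26,-15)
river: ρ → (-15,4,16)
river: ρ → (16,28,-3)
river: ρ → (-3,26,25)
river: ρ → (25,24,-4)
river: ρ → (-4,24,25)
river: ρ → (25,26,-3)
river: ρ → (-3,28,16)
river: ρ → (16,4,-15)
river: ρ → (-15,26,5)
river: ρ → (5,24,-20)
river: ρ → (-20,16,9)
river: ρ → (9,20,-16)
river: ρ → (-16,12,13)
river: ρ → (13,14,-15)
ρ-cycle length = 26 (tail of 0 descent steps not counted)

26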